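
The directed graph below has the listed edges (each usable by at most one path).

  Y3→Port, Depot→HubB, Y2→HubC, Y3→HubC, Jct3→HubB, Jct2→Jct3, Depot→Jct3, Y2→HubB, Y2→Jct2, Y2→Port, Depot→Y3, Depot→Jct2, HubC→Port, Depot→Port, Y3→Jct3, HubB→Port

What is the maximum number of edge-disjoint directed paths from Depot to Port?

3

Assign every edge capacity 1; by Menger, the answer equals the max flow.
Path Depot→Port (+1); total 1.
Path Depot→HubB→Port (+1); total 2.
Path Depot→Y3→Port (+1); total 3.
No residual Depot→Port path; max flow = 3.
Certifying cut of size 3: {Depot→Port, Depot→Y3, HubB→Port}.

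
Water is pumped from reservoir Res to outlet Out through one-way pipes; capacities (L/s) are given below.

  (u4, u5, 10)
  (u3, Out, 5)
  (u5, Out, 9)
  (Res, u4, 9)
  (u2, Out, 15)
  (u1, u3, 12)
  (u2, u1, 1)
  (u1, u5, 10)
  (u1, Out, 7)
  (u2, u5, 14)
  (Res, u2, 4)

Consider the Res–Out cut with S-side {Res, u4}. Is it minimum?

Given cut capacity: 4 + 10 = 14.
Augment Res→u2→Out: bottleneck 4, flow now 4.
Augment Res→u4→u5→Out: bottleneck 9, flow now 13.
No augmenting path remains; maximum flow = 13.
In the residual graph, reachable from Res: {Res}.
Min-cut edges: Res→u2 (4), Res→u4 (9); capacity 4 + 9 = 13.
Cut capacity 14 exceeds the max flow 13, so it is not minimum.

No — its capacity is 14, but the minimum cut has capacity 13.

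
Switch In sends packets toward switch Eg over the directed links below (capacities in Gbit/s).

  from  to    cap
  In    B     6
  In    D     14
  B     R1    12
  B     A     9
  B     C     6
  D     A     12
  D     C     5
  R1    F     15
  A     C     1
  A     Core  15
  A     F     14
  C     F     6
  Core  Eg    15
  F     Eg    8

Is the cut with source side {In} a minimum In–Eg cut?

Yes — it is a minimum cut (capacity 20).

Given cut capacity: 6 + 14 = 20.
Augment In→B→R1→F→Eg: bottleneck 6, flow now 6.
Augment In→D→A→Core→Eg: bottleneck 12, flow now 18.
Augment In→D→C→F→Eg: bottleneck 2, flow now 20.
No augmenting path remains; maximum flow = 20.
Cut capacity 20 equals the max flow, so it is a minimum cut.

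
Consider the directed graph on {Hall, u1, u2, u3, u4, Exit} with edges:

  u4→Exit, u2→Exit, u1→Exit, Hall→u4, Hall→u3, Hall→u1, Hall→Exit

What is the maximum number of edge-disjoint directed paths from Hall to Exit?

3

Assign every edge capacity 1; by Menger, the answer equals the max flow.
Path Hall→Exit (+1); total 1.
Path Hall→u1→Exit (+1); total 2.
Path Hall→u4→Exit (+1); total 3.
No residual Hall→Exit path; max flow = 3.
Certifying cut of size 3: {Hall→Exit, Hall→u1, Hall→u4}.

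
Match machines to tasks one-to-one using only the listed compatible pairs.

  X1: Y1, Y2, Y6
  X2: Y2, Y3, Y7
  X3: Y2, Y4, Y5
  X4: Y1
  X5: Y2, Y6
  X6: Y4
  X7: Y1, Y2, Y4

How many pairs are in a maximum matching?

Unit-capacity flow: source→left, listed edges, right→sink; max matching = max flow.
Augmenting path X1→Y1 (+1); matched 1.
Augmenting path X2→Y2 (+1); matched 2.
Augmenting path X3→Y4 (+1); matched 3.
Augmenting path X5→Y6 (+1); matched 4.
Augmenting path X6→Y4→X3→Y5 (+1); matched 5.
Augmenting path X7→Y2→X2→Y3 (+1); matched 6.
No augmenting path remains; maximum matching = 6.
König certificate: {X2, X3, Y1, Y2, Y4, Y6} is a vertex cover of size 6 (every listed pair touches it), so no matching can be larger.

6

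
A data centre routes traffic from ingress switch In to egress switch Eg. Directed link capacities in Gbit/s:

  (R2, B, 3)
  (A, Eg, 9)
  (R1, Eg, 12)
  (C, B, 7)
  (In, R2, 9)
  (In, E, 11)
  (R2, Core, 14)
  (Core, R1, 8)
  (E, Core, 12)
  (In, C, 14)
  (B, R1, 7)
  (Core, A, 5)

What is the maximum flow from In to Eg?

17

Augment In→R2→Core→R1→Eg: bottleneck 8, flow now 8.
Augment In→R2→Core→A→Eg: bottleneck 1, flow now 9.
Augment In→E→Core→A→Eg: bottleneck 4, flow now 13.
Augment In→C→B→R1→Eg: bottleneck 4, flow now 17.
No augmenting path remains; maximum flow = 17.
In the residual graph, reachable from In: {In, R2, E, C, Core, B, R1}.
Min-cut edges: Core→A (5), R1→Eg (12); capacity 5 + 12 = 17.
This cut is saturated, so no flow can exceed 17.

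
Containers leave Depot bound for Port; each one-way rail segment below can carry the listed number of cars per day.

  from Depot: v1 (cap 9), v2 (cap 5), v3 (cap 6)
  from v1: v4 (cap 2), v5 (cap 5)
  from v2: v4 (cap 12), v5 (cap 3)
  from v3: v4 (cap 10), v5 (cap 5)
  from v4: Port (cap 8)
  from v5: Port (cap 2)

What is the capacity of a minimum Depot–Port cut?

Augment Depot→v1→v4→Port: bottleneck 2, flow now 2.
Augment Depot→v1→v5→Port: bottleneck 2, flow now 4.
Augment Depot→v2→v4→Port: bottleneck 5, flow now 9.
Augment Depot→v3→v4→Port: bottleneck 1, flow now 10.
No augmenting path remains; maximum flow = 10.
By max-flow min-cut, the minimum cut capacity equals the max flow.
In the residual graph, reachable from Depot: {Depot, v1, v2, v3, v4, v5}.
Min-cut edges: v4→Port (8), v5→Port (2); capacity 8 + 2 = 10.

10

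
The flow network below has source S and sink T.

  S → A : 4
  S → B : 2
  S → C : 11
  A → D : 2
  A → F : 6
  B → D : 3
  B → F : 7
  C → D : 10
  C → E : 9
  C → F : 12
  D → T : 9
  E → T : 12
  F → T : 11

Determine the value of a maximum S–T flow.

17

Augment S→A→D→T: bottleneck 2, flow now 2.
Augment S→A→F→T: bottleneck 2, flow now 4.
Augment S→B→D→T: bottleneck 2, flow now 6.
Augment S→C→D→T: bottleneck 5, flow now 11.
Augment S→C→E→T: bottleneck 6, flow now 17.
No augmenting path remains; maximum flow = 17.
In the residual graph, reachable from S: {S}.
Min-cut edges: S→A (4), S→B (2), S→C (11); capacity 4 + 2 + 11 = 17.
This cut is saturated, so no flow can exceed 17.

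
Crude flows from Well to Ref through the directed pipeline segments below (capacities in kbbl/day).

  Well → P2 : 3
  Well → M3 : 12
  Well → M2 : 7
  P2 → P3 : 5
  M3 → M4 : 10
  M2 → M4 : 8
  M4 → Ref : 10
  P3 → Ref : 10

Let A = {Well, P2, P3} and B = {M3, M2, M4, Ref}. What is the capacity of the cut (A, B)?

Edges leaving {Well, P2, P3}: Well→M3 (12), Well→M2 (7), P3→Ref (10).
Cut capacity = 12 + 7 + 10 = 29.

29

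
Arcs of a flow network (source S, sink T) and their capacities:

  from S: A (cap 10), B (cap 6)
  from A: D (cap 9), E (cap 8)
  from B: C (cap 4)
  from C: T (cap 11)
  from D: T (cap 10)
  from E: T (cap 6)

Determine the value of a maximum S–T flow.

Augment S→A→D→T: bottleneck 9, flow now 9.
Augment S→A→E→T: bottleneck 1, flow now 10.
Augment S→B→C→T: bottleneck 4, flow now 14.
No augmenting path remains; maximum flow = 14.
In the residual graph, reachable from S: {S, B}.
Min-cut edges: S→A (10), B→C (4); capacity 10 + 4 = 14.
This cut is saturated, so no flow can exceed 14.

14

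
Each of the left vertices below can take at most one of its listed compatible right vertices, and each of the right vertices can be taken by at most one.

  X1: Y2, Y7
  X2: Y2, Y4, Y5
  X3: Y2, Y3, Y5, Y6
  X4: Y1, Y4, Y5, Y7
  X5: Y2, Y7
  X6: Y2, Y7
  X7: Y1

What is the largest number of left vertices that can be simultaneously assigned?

6

Unit-capacity flow: source→left, listed edges, right→sink; max matching = max flow.
Augmenting path X1→Y2 (+1); matched 1.
Augmenting path X2→Y4 (+1); matched 2.
Augmenting path X3→Y3 (+1); matched 3.
Augmenting path X4→Y1 (+1); matched 4.
Augmenting path X5→Y7 (+1); matched 5.
Augmenting path X7→Y1→X4→Y5 (+1); matched 6.
No augmenting path remains; maximum matching = 6.
König certificate: {X2, X3, X4, X7, Y2, Y7} is a vertex cover of size 6 (every listed pair touches it), so no matching can be larger.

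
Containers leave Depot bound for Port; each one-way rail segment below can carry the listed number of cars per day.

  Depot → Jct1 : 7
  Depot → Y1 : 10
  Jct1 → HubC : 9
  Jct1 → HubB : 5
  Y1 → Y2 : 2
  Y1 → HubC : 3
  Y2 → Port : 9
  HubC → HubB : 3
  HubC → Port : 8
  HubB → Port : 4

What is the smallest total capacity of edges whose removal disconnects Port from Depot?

12

Augment Depot→Jct1→HubC→Port: bottleneck 7, flow now 7.
Augment Depot→Y1→Y2→Port: bottleneck 2, flow now 9.
Augment Depot→Y1→HubC→Port: bottleneck 1, flow now 10.
Augment Depot→Y1→HubC→HubB→Port: bottleneck 2, flow now 12.
No augmenting path remains; maximum flow = 12.
By max-flow min-cut, the minimum cut capacity equals the max flow.
In the residual graph, reachable from Depot: {Depot, Y1}.
Min-cut edges: Depot→Jct1 (7), Y1→Y2 (2), Y1→HubC (3); capacity 7 + 2 + 3 = 12.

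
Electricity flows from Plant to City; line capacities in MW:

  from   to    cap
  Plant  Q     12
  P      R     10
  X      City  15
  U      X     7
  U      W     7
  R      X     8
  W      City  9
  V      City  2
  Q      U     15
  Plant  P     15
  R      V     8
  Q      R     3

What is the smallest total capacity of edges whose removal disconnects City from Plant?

22

Augment Plant→P→R→V→City: bottleneck 2, flow now 2.
Augment Plant→P→R→X→City: bottleneck 8, flow now 10.
Augment Plant→Q→U→W→City: bottleneck 7, flow now 17.
Augment Plant→Q→U→X→City: bottleneck 5, flow now 22.
No augmenting path remains; maximum flow = 22.
By max-flow min-cut, the minimum cut capacity equals the max flow.
In the residual graph, reachable from Plant: {Plant, P}.
Min-cut edges: Plant→Q (12), P→R (10); capacity 12 + 10 = 22.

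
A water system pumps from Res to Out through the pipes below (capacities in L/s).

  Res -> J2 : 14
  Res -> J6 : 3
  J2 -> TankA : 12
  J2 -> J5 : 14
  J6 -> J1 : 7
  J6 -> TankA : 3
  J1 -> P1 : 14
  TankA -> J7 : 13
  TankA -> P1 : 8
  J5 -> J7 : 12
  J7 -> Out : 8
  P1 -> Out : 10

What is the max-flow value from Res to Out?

17

Augment Res→J2→TankA→J7→Out: bottleneck 8, flow now 8.
Augment Res→J2→TankA→P1→Out: bottleneck 4, flow now 12.
Augment Res→J6→J1→P1→Out: bottleneck 3, flow now 15.
Augment Res→J2→J5→J7→TankA→P1→Out: bottleneck 2, flow now 17. (uses reverse residual edge)
No augmenting path remains; maximum flow = 17.
In the residual graph, reachable from Res: {Res}.
Min-cut edges: Res→J2 (14), Res→J6 (3); capacity 14 + 3 = 17.
This cut is saturated, so no flow can exceed 17.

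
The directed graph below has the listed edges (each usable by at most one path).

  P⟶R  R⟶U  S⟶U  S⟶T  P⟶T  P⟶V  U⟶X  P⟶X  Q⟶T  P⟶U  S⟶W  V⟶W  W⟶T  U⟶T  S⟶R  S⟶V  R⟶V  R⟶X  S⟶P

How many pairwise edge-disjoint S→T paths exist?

Assign every edge capacity 1; by Menger, the answer equals the max flow.
Path S→T (+1); total 1.
Path S→P→T (+1); total 2.
Path S→U→T (+1); total 3.
Path S→W→T (+1); total 4.
No residual S→T path; max flow = 4.
Certifying cut of size 4: {S→P, S→T, U→T, W→T}.

4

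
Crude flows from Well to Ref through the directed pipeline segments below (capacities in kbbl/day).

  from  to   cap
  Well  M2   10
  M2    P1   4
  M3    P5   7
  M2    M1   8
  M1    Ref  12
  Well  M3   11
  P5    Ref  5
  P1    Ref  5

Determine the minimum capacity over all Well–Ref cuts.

15

Augment Well→M3→P5→Ref: bottleneck 5, flow now 5.
Augment Well→M2→P1→Ref: bottleneck 4, flow now 9.
Augment Well→M2→M1→Ref: bottleneck 6, flow now 15.
No augmenting path remains; maximum flow = 15.
By max-flow min-cut, the minimum cut capacity equals the max flow.
In the residual graph, reachable from Well: {Well, M3, P5}.
Min-cut edges: Well→M2 (10), P5→Ref (5); capacity 10 + 5 = 15.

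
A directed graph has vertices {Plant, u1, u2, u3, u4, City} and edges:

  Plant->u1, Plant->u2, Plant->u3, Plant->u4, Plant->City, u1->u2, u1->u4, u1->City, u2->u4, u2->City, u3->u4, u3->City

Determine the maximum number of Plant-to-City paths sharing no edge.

Assign every edge capacity 1; by Menger, the answer equals the max flow.
Path Plant→City (+1); total 1.
Path Plant→u1→City (+1); total 2.
Path Plant→u2→City (+1); total 3.
Path Plant→u3→City (+1); total 4.
No residual Plant→City path; max flow = 4.
Certifying cut of size 4: {Plant→City, Plant→u1, Plant→u2, Plant→u3}.

4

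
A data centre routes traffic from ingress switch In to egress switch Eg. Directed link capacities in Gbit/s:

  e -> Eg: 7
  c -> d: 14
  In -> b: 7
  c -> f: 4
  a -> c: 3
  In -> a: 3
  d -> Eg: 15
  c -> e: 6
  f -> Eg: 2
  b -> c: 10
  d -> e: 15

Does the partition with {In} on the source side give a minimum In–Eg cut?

Yes — it is a minimum cut (capacity 10).

Given cut capacity: 3 + 7 = 10.
Augment In→a→c→d→Eg: bottleneck 3, flow now 3.
Augment In→b→c→d→Eg: bottleneck 7, flow now 10.
No augmenting path remains; maximum flow = 10.
Cut capacity 10 equals the max flow, so it is a minimum cut.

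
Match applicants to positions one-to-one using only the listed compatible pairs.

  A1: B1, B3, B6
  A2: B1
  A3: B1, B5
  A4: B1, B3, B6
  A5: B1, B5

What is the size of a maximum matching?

Unit-capacity flow: source→left, listed edges, right→sink; max matching = max flow.
Augmenting path A1→B1 (+1); matched 1.
Augmenting path A3→B5 (+1); matched 2.
Augmenting path A4→B3 (+1); matched 3.
Augmenting path A2→B1→A1→B6 (+1); matched 4.
No augmenting path remains; maximum matching = 4.
König certificate: {A1, A4, B1, B5} is a vertex cover of size 4 (every listed pair touches it), so no matching can be larger.

4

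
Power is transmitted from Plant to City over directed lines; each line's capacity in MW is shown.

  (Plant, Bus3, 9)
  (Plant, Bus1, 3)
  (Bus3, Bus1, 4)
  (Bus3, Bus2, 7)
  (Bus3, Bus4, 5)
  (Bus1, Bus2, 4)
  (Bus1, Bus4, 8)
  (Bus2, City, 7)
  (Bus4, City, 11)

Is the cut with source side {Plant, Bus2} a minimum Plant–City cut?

Given cut capacity: 9 + 3 + 7 = 19.
Augment Plant→Bus3→Bus2→City: bottleneck 7, flow now 7.
Augment Plant→Bus3→Bus4→City: bottleneck 2, flow now 9.
Augment Plant→Bus1→Bus4→City: bottleneck 3, flow now 12.
No augmenting path remains; maximum flow = 12.
In the residual graph, reachable from Plant: {Plant}.
Min-cut edges: Plant→Bus3 (9), Plant→Bus1 (3); capacity 9 + 3 = 12.
Cut capacity 19 exceeds the max flow 12, so it is not minimum.

No — its capacity is 19, but the minimum cut has capacity 12.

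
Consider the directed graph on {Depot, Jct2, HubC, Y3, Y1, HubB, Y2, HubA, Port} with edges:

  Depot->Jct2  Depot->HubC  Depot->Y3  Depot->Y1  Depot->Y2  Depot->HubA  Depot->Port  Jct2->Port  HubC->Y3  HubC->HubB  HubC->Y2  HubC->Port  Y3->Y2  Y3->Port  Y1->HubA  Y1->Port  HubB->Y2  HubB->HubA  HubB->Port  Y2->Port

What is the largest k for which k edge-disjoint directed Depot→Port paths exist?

6

Assign every edge capacity 1; by Menger, the answer equals the max flow.
Path Depot→Port (+1); total 1.
Path Depot→Jct2→Port (+1); total 2.
Path Depot→HubC→Port (+1); total 3.
Path Depot→Y3→Port (+1); total 4.
Path Depot→Y1→Port (+1); total 5.
Path Depot→Y2→Port (+1); total 6.
No residual Depot→Port path; max flow = 6.
Certifying cut of size 6: {Depot→HubC, Depot→Jct2, Depot→Port, Depot→Y1, Depot→Y2, Depot→Y3}.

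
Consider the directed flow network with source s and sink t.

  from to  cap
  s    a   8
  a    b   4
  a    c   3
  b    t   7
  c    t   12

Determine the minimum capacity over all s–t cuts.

7

Augment s→a→b→t: bottleneck 4, flow now 4.
Augment s→a→c→t: bottleneck 3, flow now 7.
No augmenting path remains; maximum flow = 7.
By max-flow min-cut, the minimum cut capacity equals the max flow.
In the residual graph, reachable from s: {s, a}.
Min-cut edges: a→b (4), a→c (3); capacity 4 + 3 = 7.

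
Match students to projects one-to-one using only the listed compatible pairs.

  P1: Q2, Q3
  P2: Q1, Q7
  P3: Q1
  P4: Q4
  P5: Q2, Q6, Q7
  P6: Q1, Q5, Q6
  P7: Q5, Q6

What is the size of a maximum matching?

7

Unit-capacity flow: source→left, listed edges, right→sink; max matching = max flow.
Augmenting path P1→Q2 (+1); matched 1.
Augmenting path P2→Q1 (+1); matched 2.
Augmenting path P4→Q4 (+1); matched 3.
Augmenting path P5→Q6 (+1); matched 4.
Augmenting path P6→Q5 (+1); matched 5.
Augmenting path P3→Q1→P2→Q7 (+1); matched 6.
Augmenting path P7→Q6→P5→Q2→P1→Q3 (+1); matched 7.
No augmenting path remains; maximum matching = 7.
König certificate: {P1, P2, P3, P4, P5, P6, P7} is a vertex cover of size 7 (every listed pair touches it), so no matching can be larger.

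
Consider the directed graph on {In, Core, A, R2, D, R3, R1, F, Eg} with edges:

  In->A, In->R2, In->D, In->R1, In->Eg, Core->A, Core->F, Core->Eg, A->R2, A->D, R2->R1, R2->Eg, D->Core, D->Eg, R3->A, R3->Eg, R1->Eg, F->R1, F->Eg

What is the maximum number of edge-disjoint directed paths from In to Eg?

5

Assign every edge capacity 1; by Menger, the answer equals the max flow.
Path In→Eg (+1); total 1.
Path In→R2→Eg (+1); total 2.
Path In→D→Eg (+1); total 3.
Path In→R1→Eg (+1); total 4.
Path In→A→D→Core→Eg (+1); total 5.
No residual In→Eg path; max flow = 5.
Certifying cut of size 5: {In→A, In→D, In→Eg, In→R1, In→R2}.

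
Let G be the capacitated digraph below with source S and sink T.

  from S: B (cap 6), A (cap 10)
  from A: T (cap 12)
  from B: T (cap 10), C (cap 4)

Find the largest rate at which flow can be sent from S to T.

16

Augment S→A→T: bottleneck 10, flow now 10.
Augment S→B→T: bottleneck 6, flow now 16.
No augmenting path remains; maximum flow = 16.
In the residual graph, reachable from S: {S}.
Min-cut edges: S→A (10), S→B (6); capacity 10 + 6 = 16.
This cut is saturated, so no flow can exceed 16.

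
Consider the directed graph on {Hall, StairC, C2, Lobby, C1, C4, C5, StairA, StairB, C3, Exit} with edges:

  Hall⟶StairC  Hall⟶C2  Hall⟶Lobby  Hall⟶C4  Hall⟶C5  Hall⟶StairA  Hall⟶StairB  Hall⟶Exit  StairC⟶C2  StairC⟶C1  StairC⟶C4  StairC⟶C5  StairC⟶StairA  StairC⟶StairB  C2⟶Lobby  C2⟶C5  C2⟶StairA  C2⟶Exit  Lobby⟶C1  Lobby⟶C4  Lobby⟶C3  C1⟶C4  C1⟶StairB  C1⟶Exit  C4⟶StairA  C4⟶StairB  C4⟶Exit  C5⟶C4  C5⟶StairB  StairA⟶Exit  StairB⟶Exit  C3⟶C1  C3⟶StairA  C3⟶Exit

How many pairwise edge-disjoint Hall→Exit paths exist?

7

Assign every edge capacity 1; by Menger, the answer equals the max flow.
Path Hall→Exit (+1); total 1.
Path Hall→C2→Exit (+1); total 2.
Path Hall→C4→Exit (+1); total 3.
Path Hall→StairA→Exit (+1); total 4.
Path Hall→StairB→Exit (+1); total 5.
Path Hall→StairC→C1→Exit (+1); total 6.
Path Hall→Lobby→C3→Exit (+1); total 7.
No residual Hall→Exit path; max flow = 7.
Certifying cut of size 7: {C4→Exit, Hall→C2, Hall→Exit, Hall→Lobby, Hall→StairC, StairA→Exit, StairB→Exit}.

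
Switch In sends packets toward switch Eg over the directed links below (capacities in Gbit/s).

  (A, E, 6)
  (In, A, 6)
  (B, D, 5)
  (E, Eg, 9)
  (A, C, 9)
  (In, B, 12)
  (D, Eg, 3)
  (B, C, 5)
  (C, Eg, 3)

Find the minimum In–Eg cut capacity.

Augment In→A→C→Eg: bottleneck 3, flow now 3.
Augment In→A→E→Eg: bottleneck 3, flow now 6.
Augment In→B→D→Eg: bottleneck 3, flow now 9.
Augment In→B→C→A→E→Eg: bottleneck 3, flow now 12. (uses reverse residual edge)
No augmenting path remains; maximum flow = 12.
By max-flow min-cut, the minimum cut capacity equals the max flow.
In the residual graph, reachable from In: {In, B, C, D}.
Min-cut edges: In→A (6), C→Eg (3), D→Eg (3); capacity 6 + 3 + 3 = 12.

12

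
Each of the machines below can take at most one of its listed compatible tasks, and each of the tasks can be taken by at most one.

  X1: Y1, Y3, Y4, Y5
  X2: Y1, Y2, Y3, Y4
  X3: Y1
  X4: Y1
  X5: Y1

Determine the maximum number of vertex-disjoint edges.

Unit-capacity flow: source→left, listed edges, right→sink; max matching = max flow.
Augmenting path X1→Y1 (+1); matched 1.
Augmenting path X2→Y2 (+1); matched 2.
Augmenting path X3→Y1→X1→Y3 (+1); matched 3.
No augmenting path remains; maximum matching = 3.
König certificate: {X1, X2, Y1} is a vertex cover of size 3 (every listed pair touches it), so no matching can be larger.

3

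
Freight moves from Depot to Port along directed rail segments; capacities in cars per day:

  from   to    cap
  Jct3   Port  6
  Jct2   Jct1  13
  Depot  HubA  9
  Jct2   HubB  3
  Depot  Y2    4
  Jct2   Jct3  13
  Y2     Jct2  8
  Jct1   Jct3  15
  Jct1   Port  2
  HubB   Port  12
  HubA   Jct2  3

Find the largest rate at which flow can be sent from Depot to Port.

7

Augment Depot→HubA→Jct2→Jct1→Port: bottleneck 2, flow now 2.
Augment Depot→HubA→Jct2→HubB→Port: bottleneck 1, flow now 3.
Augment Depot→Y2→Jct2→HubB→Port: bottleneck 2, flow now 5.
Augment Depot→Y2→Jct2→Jct3→Port: bottleneck 2, flow now 7.
No augmenting path remains; maximum flow = 7.
In the residual graph, reachable from Depot: {Depot, HubA}.
Min-cut edges: Depot→Y2 (4), HubA→Jct2 (3); capacity 4 + 3 = 7.
This cut is saturated, so no flow can exceed 7.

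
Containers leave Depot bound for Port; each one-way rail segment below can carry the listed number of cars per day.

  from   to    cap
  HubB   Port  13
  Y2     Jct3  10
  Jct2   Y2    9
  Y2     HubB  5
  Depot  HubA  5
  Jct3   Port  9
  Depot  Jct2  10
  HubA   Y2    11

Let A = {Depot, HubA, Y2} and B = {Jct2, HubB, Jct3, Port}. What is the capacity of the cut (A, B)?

Edges leaving {Depot, HubA, Y2}: Depot→Jct2 (10), Y2→HubB (5), Y2→Jct3 (10).
Cut capacity = 10 + 5 + 10 = 25.

25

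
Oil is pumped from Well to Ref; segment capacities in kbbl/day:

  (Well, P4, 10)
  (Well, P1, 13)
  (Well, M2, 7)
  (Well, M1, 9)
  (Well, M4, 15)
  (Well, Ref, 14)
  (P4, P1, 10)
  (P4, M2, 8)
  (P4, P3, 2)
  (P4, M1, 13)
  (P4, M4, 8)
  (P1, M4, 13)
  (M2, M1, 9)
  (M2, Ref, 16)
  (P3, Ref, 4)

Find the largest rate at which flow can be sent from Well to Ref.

Augment Well→Ref: bottleneck 14, flow now 14.
Augment Well→M2→Ref: bottleneck 7, flow now 21.
Augment Well→P4→M2→Ref: bottleneck 8, flow now 29.
Augment Well→P4→P3→Ref: bottleneck 2, flow now 31.
No augmenting path remains; maximum flow = 31.
In the residual graph, reachable from Well: {Well, P1, M1, M4}.
Min-cut edges: Well→P4 (10), Well→M2 (7), Well→Ref (14); capacity 10 + 7 + 14 = 31.
This cut is saturated, so no flow can exceed 31.

31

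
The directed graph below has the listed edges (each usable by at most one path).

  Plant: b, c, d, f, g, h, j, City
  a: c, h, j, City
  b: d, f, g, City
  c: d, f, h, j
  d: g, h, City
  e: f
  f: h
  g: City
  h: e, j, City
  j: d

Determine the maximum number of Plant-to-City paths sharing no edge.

5

Assign every edge capacity 1; by Menger, the answer equals the max flow.
Path Plant→City (+1); total 1.
Path Plant→b→City (+1); total 2.
Path Plant→d→City (+1); total 3.
Path Plant→g→City (+1); total 4.
Path Plant→h→City (+1); total 5.
No residual Plant→City path; max flow = 5.
Certifying cut of size 5: {Plant→City, Plant→b, d→City, g→City, h→City}.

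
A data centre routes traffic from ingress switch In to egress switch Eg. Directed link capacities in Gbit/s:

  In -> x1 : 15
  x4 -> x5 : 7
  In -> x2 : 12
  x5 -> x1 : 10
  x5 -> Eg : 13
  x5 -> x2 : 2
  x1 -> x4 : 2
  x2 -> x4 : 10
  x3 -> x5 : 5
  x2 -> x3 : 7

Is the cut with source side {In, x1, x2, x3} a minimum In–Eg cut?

No — its capacity is 17, but the minimum cut has capacity 12.

Given cut capacity: 2 + 10 + 5 = 17.
Augment In→x1→x4→x5→Eg: bottleneck 2, flow now 2.
Augment In→x2→x3→x5→Eg: bottleneck 5, flow now 7.
Augment In→x2→x4→x5→Eg: bottleneck 5, flow now 12.
No augmenting path remains; maximum flow = 12.
In the residual graph, reachable from In: {In, x1, x2, x3, x4}.
Min-cut edges: x3→x5 (5), x4→x5 (7); capacity 5 + 7 = 12.
Cut capacity 17 exceeds the max flow 12, so it is not minimum.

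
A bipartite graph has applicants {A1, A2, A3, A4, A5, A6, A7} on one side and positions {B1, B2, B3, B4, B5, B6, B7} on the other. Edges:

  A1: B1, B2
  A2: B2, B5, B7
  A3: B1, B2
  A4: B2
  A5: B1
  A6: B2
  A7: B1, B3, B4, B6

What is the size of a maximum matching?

Unit-capacity flow: source→left, listed edges, right→sink; max matching = max flow.
Augmenting path A1→B1 (+1); matched 1.
Augmenting path A2→B2 (+1); matched 2.
Augmenting path A7→B3 (+1); matched 3.
Augmenting path A3→B2→A2→B5 (+1); matched 4.
No augmenting path remains; maximum matching = 4.
König certificate: {A2, A7, B1, B2} is a vertex cover of size 4 (every listed pair touches it), so no matching can be larger.

4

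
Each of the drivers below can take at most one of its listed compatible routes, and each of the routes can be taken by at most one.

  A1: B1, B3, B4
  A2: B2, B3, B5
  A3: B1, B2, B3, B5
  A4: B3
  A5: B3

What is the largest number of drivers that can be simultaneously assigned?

Unit-capacity flow: source→left, listed edges, right→sink; max matching = max flow.
Augmenting path A1→B1 (+1); matched 1.
Augmenting path A2→B2 (+1); matched 2.
Augmenting path A3→B3 (+1); matched 3.
Augmenting path A4→B3→A3→B5 (+1); matched 4.
No augmenting path remains; maximum matching = 4.
König certificate: {A1, A2, A3, B3} is a vertex cover of size 4 (every listed pair touches it), so no matching can be larger.

4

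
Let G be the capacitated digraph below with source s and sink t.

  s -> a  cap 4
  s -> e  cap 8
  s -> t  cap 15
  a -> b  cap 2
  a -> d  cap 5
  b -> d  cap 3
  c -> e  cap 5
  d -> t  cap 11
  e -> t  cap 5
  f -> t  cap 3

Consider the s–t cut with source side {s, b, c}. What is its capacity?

35

Edges leaving {s, b, c}: s→a (4), s→e (8), s→t (15), b→d (3), c→e (5).
Cut capacity = 4 + 8 + 15 + 3 + 5 = 35.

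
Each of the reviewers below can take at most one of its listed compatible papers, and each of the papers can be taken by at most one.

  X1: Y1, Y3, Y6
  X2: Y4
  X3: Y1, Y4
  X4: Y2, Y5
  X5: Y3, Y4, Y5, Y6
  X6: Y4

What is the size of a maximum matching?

5

Unit-capacity flow: source→left, listed edges, right→sink; max matching = max flow.
Augmenting path X1→Y1 (+1); matched 1.
Augmenting path X2→Y4 (+1); matched 2.
Augmenting path X4→Y2 (+1); matched 3.
Augmenting path X5→Y3 (+1); matched 4.
Augmenting path X3→Y1→X1→Y6 (+1); matched 5.
No augmenting path remains; maximum matching = 5.
König certificate: {X1, X3, X4, X5, Y4} is a vertex cover of size 5 (every listed pair touches it), so no matching can be larger.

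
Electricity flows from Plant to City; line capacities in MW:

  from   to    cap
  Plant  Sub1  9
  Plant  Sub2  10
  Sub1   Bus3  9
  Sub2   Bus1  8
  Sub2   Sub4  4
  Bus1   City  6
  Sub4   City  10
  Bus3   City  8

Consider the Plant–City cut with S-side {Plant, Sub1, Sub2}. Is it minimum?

Given cut capacity: 9 + 8 + 4 = 21.
Augment Plant→Sub1→Bus3→City: bottleneck 8, flow now 8.
Augment Plant→Sub2→Bus1→City: bottleneck 6, flow now 14.
Augment Plant→Sub2→Sub4→City: bottleneck 4, flow now 18.
No augmenting path remains; maximum flow = 18.
In the residual graph, reachable from Plant: {Plant, Sub1, Bus3}.
Min-cut edges: Plant→Sub2 (10), Bus3→City (8); capacity 10 + 8 = 18.
Cut capacity 21 exceeds the max flow 18, so it is not minimum.

No — its capacity is 21, but the minimum cut has capacity 18.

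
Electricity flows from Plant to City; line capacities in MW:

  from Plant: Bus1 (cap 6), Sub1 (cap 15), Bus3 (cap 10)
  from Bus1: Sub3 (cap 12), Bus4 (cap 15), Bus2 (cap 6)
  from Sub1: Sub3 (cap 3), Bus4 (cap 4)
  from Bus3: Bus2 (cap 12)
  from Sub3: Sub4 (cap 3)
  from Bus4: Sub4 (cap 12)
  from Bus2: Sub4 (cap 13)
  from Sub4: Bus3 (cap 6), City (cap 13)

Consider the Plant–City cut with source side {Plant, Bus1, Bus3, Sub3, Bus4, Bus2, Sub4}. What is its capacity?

28

Edges leaving {Plant, Bus1, Bus3, Sub3, Bus4, Bus2, Sub4}: Plant→Sub1 (15), Sub4→City (13).
Cut capacity = 15 + 13 = 28.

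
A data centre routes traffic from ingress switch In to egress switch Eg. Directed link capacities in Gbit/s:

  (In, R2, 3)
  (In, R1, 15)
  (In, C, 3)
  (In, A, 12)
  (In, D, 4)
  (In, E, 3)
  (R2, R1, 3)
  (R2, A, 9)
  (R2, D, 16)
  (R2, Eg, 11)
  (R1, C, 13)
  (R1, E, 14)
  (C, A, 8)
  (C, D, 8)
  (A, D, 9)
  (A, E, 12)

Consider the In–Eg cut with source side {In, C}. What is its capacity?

Edges leaving {In, C}: In→R2 (3), In→R1 (15), In→A (12), In→D (4), In→E (3), C→A (8), C→D (8).
Cut capacity = 3 + 15 + 12 + 4 + 3 + 8 + 8 = 53.

53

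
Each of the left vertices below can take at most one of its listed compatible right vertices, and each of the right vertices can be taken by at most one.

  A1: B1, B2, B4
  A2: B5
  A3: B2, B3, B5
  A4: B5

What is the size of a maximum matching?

3

Unit-capacity flow: source→left, listed edges, right→sink; max matching = max flow.
Augmenting path A1→B1 (+1); matched 1.
Augmenting path A2→B5 (+1); matched 2.
Augmenting path A3→B2 (+1); matched 3.
No augmenting path remains; maximum matching = 3.
König certificate: {A1, A3, B5} is a vertex cover of size 3 (every listed pair touches it), so no matching can be larger.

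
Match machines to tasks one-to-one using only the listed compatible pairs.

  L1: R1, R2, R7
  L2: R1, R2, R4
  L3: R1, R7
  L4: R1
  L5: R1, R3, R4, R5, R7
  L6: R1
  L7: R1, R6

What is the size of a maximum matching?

Unit-capacity flow: source→left, listed edges, right→sink; max matching = max flow.
Augmenting path L1→R1 (+1); matched 1.
Augmenting path L2→R2 (+1); matched 2.
Augmenting path L3→R7 (+1); matched 3.
Augmenting path L5→R3 (+1); matched 4.
Augmenting path L7→R6 (+1); matched 5.
Augmenting path L4→R1→L1→R2→L2→R4 (+1); matched 6.
No augmenting path remains; maximum matching = 6.
König certificate: {L1, L2, L3, L5, L7, R1} is a vertex cover of size 6 (every listed pair touches it), so no matching can be larger.

6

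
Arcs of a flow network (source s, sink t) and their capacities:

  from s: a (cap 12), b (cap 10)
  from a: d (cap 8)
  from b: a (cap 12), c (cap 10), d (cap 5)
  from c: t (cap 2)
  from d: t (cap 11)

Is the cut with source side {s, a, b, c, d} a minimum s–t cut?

Given cut capacity: 2 + 11 = 13.
Augment s→a→d→t: bottleneck 8, flow now 8.
Augment s→b→c→t: bottleneck 2, flow now 10.
Augment s→b→d→t: bottleneck 3, flow now 13.
No augmenting path remains; maximum flow = 13.
Cut capacity 13 equals the max flow, so it is a minimum cut.

Yes — it is a minimum cut (capacity 13).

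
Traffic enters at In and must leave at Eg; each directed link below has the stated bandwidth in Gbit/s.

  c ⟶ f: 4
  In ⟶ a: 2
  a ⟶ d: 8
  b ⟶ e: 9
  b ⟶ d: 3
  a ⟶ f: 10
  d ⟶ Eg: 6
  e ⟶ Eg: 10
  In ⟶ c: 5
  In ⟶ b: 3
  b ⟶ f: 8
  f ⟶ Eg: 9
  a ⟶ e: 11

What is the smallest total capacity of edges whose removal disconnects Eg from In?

Augment In→a→d→Eg: bottleneck 2, flow now 2.
Augment In→b→d→Eg: bottleneck 3, flow now 5.
Augment In→c→f→Eg: bottleneck 4, flow now 9.
No augmenting path remains; maximum flow = 9.
By max-flow min-cut, the minimum cut capacity equals the max flow.
In the residual graph, reachable from In: {In, c}.
Min-cut edges: In→a (2), In→b (3), c→f (4); capacity 2 + 3 + 4 = 9.

9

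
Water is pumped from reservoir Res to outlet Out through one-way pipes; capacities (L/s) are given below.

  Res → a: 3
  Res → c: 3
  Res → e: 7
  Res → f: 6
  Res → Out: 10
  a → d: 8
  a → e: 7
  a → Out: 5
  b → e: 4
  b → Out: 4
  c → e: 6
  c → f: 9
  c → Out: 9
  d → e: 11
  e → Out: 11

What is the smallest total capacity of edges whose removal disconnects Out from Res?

23

Augment Res→Out: bottleneck 10, flow now 10.
Augment Res→a→Out: bottleneck 3, flow now 13.
Augment Res→c→Out: bottleneck 3, flow now 16.
Augment Res→e→Out: bottleneck 7, flow now 23.
No augmenting path remains; maximum flow = 23.
By max-flow min-cut, the minimum cut capacity equals the max flow.
In the residual graph, reachable from Res: {Res, f}.
Min-cut edges: Res→a (3), Res→c (3), Res→e (7), Res→Out (10); capacity 3 + 3 + 7 + 10 = 23.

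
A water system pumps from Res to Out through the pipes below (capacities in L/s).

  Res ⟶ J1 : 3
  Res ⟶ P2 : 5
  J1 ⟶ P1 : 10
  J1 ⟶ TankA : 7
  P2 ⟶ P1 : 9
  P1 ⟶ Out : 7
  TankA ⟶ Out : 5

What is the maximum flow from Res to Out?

8

Augment Res→J1→P1→Out: bottleneck 3, flow now 3.
Augment Res→P2→P1→Out: bottleneck 4, flow now 7.
Augment Res→P2→P1→J1→TankA→Out: bottleneck 1, flow now 8. (uses reverse residual edge)
No augmenting path remains; maximum flow = 8.
In the residual graph, reachable from Res: {Res}.
Min-cut edges: Res→J1 (3), Res→P2 (5); capacity 3 + 5 = 8.
This cut is saturated, so no flow can exceed 8.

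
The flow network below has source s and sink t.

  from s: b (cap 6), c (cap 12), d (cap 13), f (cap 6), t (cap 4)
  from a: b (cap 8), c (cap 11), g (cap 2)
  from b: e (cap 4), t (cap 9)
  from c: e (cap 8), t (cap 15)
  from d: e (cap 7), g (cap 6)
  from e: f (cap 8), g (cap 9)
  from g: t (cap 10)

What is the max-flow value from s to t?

32

Augment s→t: bottleneck 4, flow now 4.
Augment s→b→t: bottleneck 6, flow now 10.
Augment s→c→t: bottleneck 12, flow now 22.
Augment s→d→g→t: bottleneck 6, flow now 28.
Augment s→d→e→g→t: bottleneck 4, flow now 32.
No augmenting path remains; maximum flow = 32.
In the residual graph, reachable from s: {s, d, e, f, g}.
Min-cut edges: s→b (6), s→c (12), s→t (4), g→t (10); capacity 6 + 12 + 4 + 10 = 32.
This cut is saturated, so no flow can exceed 32.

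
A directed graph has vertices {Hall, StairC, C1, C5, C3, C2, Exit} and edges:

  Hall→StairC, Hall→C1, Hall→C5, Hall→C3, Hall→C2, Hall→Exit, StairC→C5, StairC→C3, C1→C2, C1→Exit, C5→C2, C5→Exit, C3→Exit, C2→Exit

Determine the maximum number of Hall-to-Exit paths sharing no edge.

5

Assign every edge capacity 1; by Menger, the answer equals the max flow.
Path Hall→Exit (+1); total 1.
Path Hall→C1→Exit (+1); total 2.
Path Hall→C5→Exit (+1); total 3.
Path Hall→C3→Exit (+1); total 4.
Path Hall→C2→Exit (+1); total 5.
No residual Hall→Exit path; max flow = 5.
Certifying cut of size 5: {C2→Exit, C3→Exit, C5→Exit, Hall→C1, Hall→Exit}.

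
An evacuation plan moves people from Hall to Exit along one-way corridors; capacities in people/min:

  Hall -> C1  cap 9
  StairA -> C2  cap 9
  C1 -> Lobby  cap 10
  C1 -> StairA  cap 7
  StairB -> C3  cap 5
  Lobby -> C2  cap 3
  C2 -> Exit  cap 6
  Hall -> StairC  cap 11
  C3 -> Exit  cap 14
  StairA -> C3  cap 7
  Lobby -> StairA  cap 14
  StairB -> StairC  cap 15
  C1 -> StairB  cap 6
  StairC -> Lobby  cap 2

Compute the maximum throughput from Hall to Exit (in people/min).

Augment Hall→C1→Lobby→C2→Exit: bottleneck 3, flow now 3.
Augment Hall→C1→StairB→C3→Exit: bottleneck 5, flow now 8.
Augment Hall→C1→StairA→C2→Exit: bottleneck 1, flow now 9.
Augment Hall→StairC→Lobby→StairA→C2→Exit: bottleneck 2, flow now 11.
No augmenting path remains; maximum flow = 11.
In the residual graph, reachable from Hall: {Hall, StairC}.
Min-cut edges: Hall→C1 (9), StairC→Lobby (2); capacity 9 + 2 = 11.
This cut is saturated, so no flow can exceed 11.

11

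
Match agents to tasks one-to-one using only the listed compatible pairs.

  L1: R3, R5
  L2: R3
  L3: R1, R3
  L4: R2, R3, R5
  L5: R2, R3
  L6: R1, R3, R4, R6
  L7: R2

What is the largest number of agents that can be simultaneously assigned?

Unit-capacity flow: source→left, listed edges, right→sink; max matching = max flow.
Augmenting path L1→R3 (+1); matched 1.
Augmenting path L3→R1 (+1); matched 2.
Augmenting path L4→R2 (+1); matched 3.
Augmenting path L6→R4 (+1); matched 4.
Augmenting path L2→R3→L1→R5 (+1); matched 5.
No augmenting path remains; maximum matching = 5.
König certificate: {L3, L6, R2, R3, R5} is a vertex cover of size 5 (every listed pair touches it), so no matching can be larger.

5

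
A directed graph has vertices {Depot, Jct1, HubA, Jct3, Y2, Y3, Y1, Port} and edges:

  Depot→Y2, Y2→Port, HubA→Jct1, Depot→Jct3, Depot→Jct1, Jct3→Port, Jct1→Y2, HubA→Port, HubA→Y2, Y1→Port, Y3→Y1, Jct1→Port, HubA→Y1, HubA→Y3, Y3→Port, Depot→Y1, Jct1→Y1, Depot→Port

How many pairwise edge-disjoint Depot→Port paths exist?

5

Assign every edge capacity 1; by Menger, the answer equals the max flow.
Path Depot→Port (+1); total 1.
Path Depot→Jct1→Port (+1); total 2.
Path Depot→Jct3→Port (+1); total 3.
Path Depot→Y2→Port (+1); total 4.
Path Depot→Y1→Port (+1); total 5.
No residual Depot→Port path; max flow = 5.
Certifying cut of size 5: {Depot→Jct1, Depot→Jct3, Depot→Port, Depot→Y1, Depot→Y2}.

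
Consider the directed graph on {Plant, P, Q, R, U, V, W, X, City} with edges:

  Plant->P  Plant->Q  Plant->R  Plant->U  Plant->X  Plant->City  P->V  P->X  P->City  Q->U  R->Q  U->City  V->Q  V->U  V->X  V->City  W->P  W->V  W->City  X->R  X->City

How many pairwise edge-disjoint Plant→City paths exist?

4

Assign every edge capacity 1; by Menger, the answer equals the max flow.
Path Plant→City (+1); total 1.
Path Plant→P→City (+1); total 2.
Path Plant→U→City (+1); total 3.
Path Plant→X→City (+1); total 4.
No residual Plant→City path; max flow = 4.
Certifying cut of size 4: {Plant→City, Plant→P, Plant→X, U→City}.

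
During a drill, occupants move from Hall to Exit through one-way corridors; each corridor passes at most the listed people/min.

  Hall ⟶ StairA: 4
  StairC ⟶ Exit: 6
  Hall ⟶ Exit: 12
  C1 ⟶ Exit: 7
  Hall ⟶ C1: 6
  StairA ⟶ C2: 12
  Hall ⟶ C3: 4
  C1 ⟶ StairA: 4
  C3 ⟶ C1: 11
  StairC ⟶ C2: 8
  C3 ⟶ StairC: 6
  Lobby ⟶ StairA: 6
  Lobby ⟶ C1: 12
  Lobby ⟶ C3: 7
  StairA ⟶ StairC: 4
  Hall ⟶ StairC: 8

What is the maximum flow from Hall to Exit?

Augment Hall→Exit: bottleneck 12, flow now 12.
Augment Hall→C1→Exit: bottleneck 6, flow now 18.
Augment Hall→StairC→Exit: bottleneck 6, flow now 24.
Augment Hall→C3→C1→Exit: bottleneck 1, flow now 25.
No augmenting path remains; maximum flow = 25.
In the residual graph, reachable from Hall: {Hall, StairA, C3, C1, StairC, C2}.
Min-cut edges: Hall→Exit (12), C1→Exit (7), StairC→Exit (6); capacity 12 + 7 + 6 = 25.
This cut is saturated, so no flow can exceed 25.

25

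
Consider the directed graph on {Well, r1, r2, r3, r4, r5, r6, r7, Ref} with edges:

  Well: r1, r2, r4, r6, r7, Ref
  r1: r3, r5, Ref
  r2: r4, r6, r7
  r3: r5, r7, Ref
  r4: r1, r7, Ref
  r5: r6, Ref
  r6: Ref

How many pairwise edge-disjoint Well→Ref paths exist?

Assign every edge capacity 1; by Menger, the answer equals the max flow.
Path Well→Ref (+1); total 1.
Path Well→r1→Ref (+1); total 2.
Path Well→r4→Ref (+1); total 3.
Path Well→r6→Ref (+1); total 4.
Path Well→r2→r4→r1→r3→Ref (+1); total 5.
No residual Well→Ref path; max flow = 5.
Certifying cut of size 5: {Well→Ref, Well→r1, Well→r2, Well→r4, Well→r6}.

5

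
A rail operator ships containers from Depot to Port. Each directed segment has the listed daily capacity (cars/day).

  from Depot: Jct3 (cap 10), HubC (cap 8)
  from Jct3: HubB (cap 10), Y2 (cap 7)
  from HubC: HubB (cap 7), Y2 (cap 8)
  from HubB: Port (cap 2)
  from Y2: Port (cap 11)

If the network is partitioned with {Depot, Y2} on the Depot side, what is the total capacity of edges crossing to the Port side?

Edges leaving {Depot, Y2}: Depot→Jct3 (10), Depot→HubC (8), Y2→Port (11).
Cut capacity = 10 + 8 + 11 = 29.

29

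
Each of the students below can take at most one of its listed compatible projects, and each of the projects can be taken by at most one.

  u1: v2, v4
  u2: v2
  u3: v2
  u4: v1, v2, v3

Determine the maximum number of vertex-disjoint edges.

Unit-capacity flow: source→left, listed edges, right→sink; max matching = max flow.
Augmenting path u1→v2 (+1); matched 1.
Augmenting path u4→v1 (+1); matched 2.
Augmenting path u2→v2→u1→v4 (+1); matched 3.
No augmenting path remains; maximum matching = 3.
König certificate: {u1, u4, v2} is a vertex cover of size 3 (every listed pair touches it), so no matching can be larger.

3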